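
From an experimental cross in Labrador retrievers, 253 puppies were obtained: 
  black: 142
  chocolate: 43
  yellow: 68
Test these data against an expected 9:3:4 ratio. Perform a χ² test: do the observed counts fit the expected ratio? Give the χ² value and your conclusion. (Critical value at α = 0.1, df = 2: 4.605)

Expected counts for N = 253 under a 9:3:4 ratio (total parts = 16):
  black: 253 × 9/16 = 142.3125
  chocolate: 253 × 3/16 = 47.4375
  yellow: 253 × 4/16 = 63.25
χ² = Σ (O − E)² / E
  black: (142 − 142.3125)² / 142.3125 = 0.0007
  chocolate: (43 − 47.4375)² / 47.4375 = 0.4151
  yellow: (68 − 63.25)² / 63.25 = 0.3567
χ² = 0.0007 + 0.4151 + 0.3567 = 0.7725 ≈ 0.773
Degrees of freedom = 3 − 1 = 2; critical value at α = 0.1 is 4.605.
Since 0.773 < 4.605, we fail to reject the null hypothesis — the data are consistent with the 9:3:4 ratio.

0.773; consistent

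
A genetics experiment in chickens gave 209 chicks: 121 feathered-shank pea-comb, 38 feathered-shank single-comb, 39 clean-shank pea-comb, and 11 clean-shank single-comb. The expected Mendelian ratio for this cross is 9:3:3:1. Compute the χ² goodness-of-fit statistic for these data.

0.463

Expected counts for N = 209 under a 9:3:3:1 ratio (total parts = 16):
  feathered-shank pea-comb: 209 × 9/16 = 117.5625
  feathered-shank single-comb: 209 × 3/16 = 39.1875
  clean-shank pea-comb: 209 × 3/16 = 39.1875
  clean-shank single-comb: 209 × 1/16 = 13.0625
χ² = Σ (O − E)² / E
  feathered-shank pea-comb: (121 − 117.5625)² / 117.5625 = 0.1005
  feathered-shank single-comb: (38 − 39.1875)² / 39.1875 = 0.0360
  clean-shank pea-comb: (39 − 39.1875)² / 39.1875 = 0.0009
  clean-shank single-comb: (11 − 13.0625)² / 13.0625 = 0.3257
χ² = 0.1005 + 0.0360 + 0.0009 + 0.3257 = 0.4631 ≈ 0.463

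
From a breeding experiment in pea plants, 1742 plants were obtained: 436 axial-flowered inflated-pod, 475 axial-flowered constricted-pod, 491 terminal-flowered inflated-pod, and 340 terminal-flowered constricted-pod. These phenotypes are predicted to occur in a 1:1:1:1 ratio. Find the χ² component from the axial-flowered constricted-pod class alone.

Expected counts for N = 1742 under a 1:1:1:1 ratio (total parts = 4):
  axial-flowered inflated-pod: 1742 × 1/4 = 435.5
  axial-flowered constricted-pod: 1742 × 1/4 = 435.5
  terminal-flowered inflated-pod: 1742 × 1/4 = 435.5
  terminal-flowered constricted-pod: 1742 × 1/4 = 435.5
Contribution of axial-flowered constricted-pod: (475 − 435.5)² / 435.5 = 3.5827

3.583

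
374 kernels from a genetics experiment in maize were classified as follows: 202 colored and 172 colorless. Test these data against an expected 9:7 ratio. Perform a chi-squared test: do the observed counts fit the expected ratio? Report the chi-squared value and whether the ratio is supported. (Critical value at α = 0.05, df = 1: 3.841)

Expected counts for N = 374 under a 9:7 ratio (total parts = 16):
  colored: 374 × 9/16 = 210.375
  colorless: 374 × 7/16 = 163.625
χ² = Σ (O − E)² / E
  colored: (202 − 210.375)² / 210.375 = 0.3334
  colorless: (172 − 163.625)² / 163.625 = 0.4287
χ² = 0.3334 + 0.4287 = 0.7621 ≈ 0.762
Degrees of freedom = 2 − 1 = 1; critical value at α = 0.05 is 3.841.
Since 0.762 < 3.841, we fail to reject the null hypothesis — the data are consistent with the 9:7 ratio.

0.762; consistent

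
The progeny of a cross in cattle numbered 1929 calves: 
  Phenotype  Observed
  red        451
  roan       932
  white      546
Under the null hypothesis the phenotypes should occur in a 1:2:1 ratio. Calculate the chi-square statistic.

11.547

Expected counts for N = 1929 under a 1:2:1 ratio (total parts = 4):
  red: 1929 × 1/4 = 482.25
  roan: 1929 × 2/4 = 964.5
  white: 1929 × 1/4 = 482.25
χ² = Σ (O − E)² / E
  red: (451 − 482.25)² / 482.25 = 2.0250
  roan: (932 − 964.5)² / 964.5 = 1.0951
  white: (546 − 482.25)² / 482.25 = 8.4273
χ² = 2.0250 + 1.0951 + 8.4273 = 11.5474 ≈ 11.547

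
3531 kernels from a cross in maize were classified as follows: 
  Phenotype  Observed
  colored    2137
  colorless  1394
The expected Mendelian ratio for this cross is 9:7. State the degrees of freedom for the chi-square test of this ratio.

1

A goodness-of-fit test with 2 phenotype classes has df = 2 − 1 = 1.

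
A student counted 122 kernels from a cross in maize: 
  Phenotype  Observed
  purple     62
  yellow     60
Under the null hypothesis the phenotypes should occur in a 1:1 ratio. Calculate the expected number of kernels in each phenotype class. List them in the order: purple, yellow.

61, 61

The 1:1 ratio has 2 parts, so with N = 122 the expected counts are:
  purple: 122 × 1/2 = 61
  yellow: 122 × 1/2 = 61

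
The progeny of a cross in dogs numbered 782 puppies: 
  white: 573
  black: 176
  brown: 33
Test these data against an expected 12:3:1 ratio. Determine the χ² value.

The 12:3:1 ratio has 16 parts, so with N = 782 the expected counts are:
  white: 782 × 12/16 = 586.5
  black: 782 × 3/16 = 146.625
  brown: 782 × 1/16 = 48.875
χ² = Σ (O − E)² / E
  white: (573 − 586.5)² / 586.5 = 0.3107
  black: (176 − 146.625)² / 146.625 = 5.8850
  brown: (33 − 48.875)² / 48.875 = 5.1563
χ² = 0.3107 + 5.8850 + 5.1563 = 11.352

11.352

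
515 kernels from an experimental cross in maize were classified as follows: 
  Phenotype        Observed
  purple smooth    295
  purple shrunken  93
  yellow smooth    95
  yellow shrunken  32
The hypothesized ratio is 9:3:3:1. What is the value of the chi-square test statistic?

0.255

Total ratio parts = 16. Expected numbers out of 515:
  purple smooth: 515 × 9/16 = 289.6875
  purple shrunken: 515 × 3/16 = 96.5625
  yellow smooth: 515 × 3/16 = 96.5625
  yellow shrunken: 515 × 1/16 = 32.1875
χ² = Σ (O − E)² / E
  purple smooth: (295 − 289.6875)² / 289.6875 = 0.0974
  purple shrunken: (93 − 96.5625)² / 96.5625 = 0.1314
  yellow smooth: (95 − 96.5625)² / 96.5625 = 0.0253
  yellow shrunken: (32 − 32.1875)² / 32.1875 = 0.0011
χ² = 0.0974 + 0.1314 + 0.0253 + 0.0011 = 0.2552 ≈ 0.255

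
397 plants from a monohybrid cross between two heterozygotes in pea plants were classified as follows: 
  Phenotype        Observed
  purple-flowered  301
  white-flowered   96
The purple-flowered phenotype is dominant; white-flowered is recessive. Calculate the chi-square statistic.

0.142

For a monohybrid cross between heterozygotes with complete dominance, the expected phenotypic ratio is 3:1.
Total ratio parts = 4. Expected numbers out of 397:
  purple-flowered: 397 × 3/4 = 297.75
  white-flowered: 397 × 1/4 = 99.25
χ² = Σ (O − E)² / E
  purple-flowered: (301 − 297.75)² / 297.75 = 0.0355
  white-flowered: (96 − 99.25)² / 99.25 = 0.1064
χ² = 0.0355 + 0.1064 = 0.1419 ≈ 0.142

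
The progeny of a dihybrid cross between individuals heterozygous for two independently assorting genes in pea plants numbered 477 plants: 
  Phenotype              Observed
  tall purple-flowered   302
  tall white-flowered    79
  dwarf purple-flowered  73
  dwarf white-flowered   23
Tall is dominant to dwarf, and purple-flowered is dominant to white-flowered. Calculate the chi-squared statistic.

A dihybrid F₂ with independent assortment and complete dominance at both loci gives a 9:3:3:1 phenotypic ratio.
Expected counts for N = 477 under a 9:3:3:1 ratio (total parts = 16):
  tall purple-flowered: 477 × 9/16 = 268.3125
  tall white-flowered: 477 × 3/16 = 89.4375
  dwarf purple-flowered: 477 × 3/16 = 89.4375
  dwarf white-flowered: 477 × 1/16 = 29.8125
χ² = Σ (O − E)² / E
  tall purple-flowered: (302 − 268.3125)² / 268.3125 = 4.2296
  tall white-flowered: (79 − 89.4375)² / 89.4375 = 1.2181
  dwarf purple-flowered: (73 − 89.4375)² / 89.4375 = 3.0210
  dwarf white-flowered: (23 − 29.8125)² / 29.8125 = 1.5567
χ² = 4.2296 + 1.2181 + 3.0210 + 1.5567 = 10.0254 ≈ 10.025

10.025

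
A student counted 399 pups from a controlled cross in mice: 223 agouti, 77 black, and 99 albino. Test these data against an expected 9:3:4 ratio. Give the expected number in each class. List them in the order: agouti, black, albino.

Under the 9:3:4 hypothesis (Σ ratio = 16, N = 399):
  agouti: 399 × 9/16 = 224.4375
  black: 399 × 3/16 = 74.8125
  albino: 399 × 4/16 = 99.75

224.4375, 74.8125, 99.75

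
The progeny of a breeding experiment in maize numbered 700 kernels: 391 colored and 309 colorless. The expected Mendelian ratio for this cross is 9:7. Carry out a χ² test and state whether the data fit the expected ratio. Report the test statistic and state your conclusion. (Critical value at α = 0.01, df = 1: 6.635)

0.044; consistent

Under the 9:7 hypothesis (Σ ratio = 16, N = 700):
  colored: 700 × 9/16 = 393.75
  colorless: 700 × 7/16 = 306.25
χ² = Σ (O − E)² / E
  colored: (391 − 393.75)² / 393.75 = 0.0192
  colorless: (309 − 306.25)² / 306.25 = 0.0247
χ² = 0.0192 + 0.0247 = 0.0439 ≈ 0.044
Degrees of freedom = 2 − 1 = 1; critical value at α = 0.01 is 6.635.
Since 0.044 < 6.635, we fail to reject the null hypothesis — the data are consistent with the 9:7 ratio.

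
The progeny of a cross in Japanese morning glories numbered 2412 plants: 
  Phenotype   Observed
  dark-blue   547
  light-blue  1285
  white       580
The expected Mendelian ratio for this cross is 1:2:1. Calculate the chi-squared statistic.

Total ratio parts = 4. Expected numbers out of 2412:
  dark-blue: 2412 × 1/4 = 603
  light-blue: 2412 × 2/4 = 1206
  white: 2412 × 1/4 = 603
χ² = Σ (O − E)² / E
  dark-blue: (547 − 603)² / 603 = 5.2007
  light-blue: (1285 − 1206)² / 1206 = 5.1750
  white: (580 − 603)² / 603 = 0.8773
χ² = 5.2007 + 5.1750 + 0.8773 = 11.253

11.253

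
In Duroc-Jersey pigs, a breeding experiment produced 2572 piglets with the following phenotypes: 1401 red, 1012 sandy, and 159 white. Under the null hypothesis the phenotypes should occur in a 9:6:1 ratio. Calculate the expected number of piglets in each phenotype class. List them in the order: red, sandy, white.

Total ratio parts = 16. Expected numbers out of 2572:
  red: 2572 × 9/16 = 1446.75
  sandy: 2572 × 6/16 = 964.5
  white: 2572 × 1/16 = 160.75

1446.75, 964.5, 160.75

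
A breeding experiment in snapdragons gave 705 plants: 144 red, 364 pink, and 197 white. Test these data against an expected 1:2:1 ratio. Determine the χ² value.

8.719

The 1:2:1 ratio has 4 parts, so with N = 705 the expected counts are:
  red: 705 × 1/4 = 176.25
  pink: 705 × 2/4 = 352.5
  white: 705 × 1/4 = 176.25
χ² = Σ (O − E)² / E
  red: (144 − 176.25)² / 176.25 = 5.9011
  pink: (364 − 352.5)² / 352.5 = 0.3752
  white: (197 − 176.25)² / 176.25 = 2.4429
χ² = 5.9011 + 0.3752 + 2.4429 = 8.7192 ≈ 8.719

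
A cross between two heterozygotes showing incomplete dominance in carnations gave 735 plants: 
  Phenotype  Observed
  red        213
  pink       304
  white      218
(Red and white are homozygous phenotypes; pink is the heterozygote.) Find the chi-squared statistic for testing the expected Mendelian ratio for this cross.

With incomplete dominance, a heterozygote × heterozygote cross gives a 1:2:1 phenotypic ratio.
Total ratio parts = 4. Expected numbers out of 735:
  red: 735 × 1/4 = 183.75
  pink: 735 × 2/4 = 367.5
  white: 735 × 1/4 = 183.75
χ² = Σ (O − E)² / E
  red: (213 − 183.75)² / 183.75 = 4.6561
  pink: (304 − 367.5)² / 367.5 = 10.9721
  white: (218 − 183.75)² / 183.75 = 6.3840
χ² = 4.6561 + 10.9721 + 6.3840 = 22.0122 ≈ 22.012

22.012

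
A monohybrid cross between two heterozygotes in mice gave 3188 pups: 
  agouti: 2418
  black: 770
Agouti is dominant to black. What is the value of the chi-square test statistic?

For a monohybrid cross between heterozygotes with complete dominance, the expected phenotypic ratio is 3:1.
Expected counts for N = 3188 under a 3:1 ratio (total parts = 4):
  agouti: 3188 × 3/4 = 2391
  black: 3188 × 1/4 = 797
χ² = Σ (O − E)² / E
  agouti: (2418 − 2391)² / 2391 = 0.3049
  black: (770 − 797)² / 797 = 0.9147
χ² = 0.3049 + 0.9147 = 1.2196 ≈ 1.220

1.220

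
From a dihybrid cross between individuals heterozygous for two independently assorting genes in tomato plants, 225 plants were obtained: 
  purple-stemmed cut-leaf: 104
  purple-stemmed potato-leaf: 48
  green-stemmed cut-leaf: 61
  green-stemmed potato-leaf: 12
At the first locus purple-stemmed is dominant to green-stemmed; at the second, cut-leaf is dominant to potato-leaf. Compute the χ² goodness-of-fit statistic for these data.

A dihybrid F₂ with independent assortment and complete dominance at both loci gives a 9:3:3:1 phenotypic ratio.
Expected counts for N = 225 under a 9:3:3:1 ratio (total parts = 16):
  purple-stemmed cut-leaf: 225 × 9/16 = 126.5625
  purple-stemmed potato-leaf: 225 × 3/16 = 42.1875
  green-stemmed cut-leaf: 225 × 3/16 = 42.1875
  green-stemmed potato-leaf: 225 × 1/16 = 14.0625
χ² = Σ (O − E)² / E
  purple-stemmed cut-leaf: (104 − 126.5625)² / 126.5625 = 4.0223
  purple-stemmed potato-leaf: (48 − 42.1875)² / 42.1875 = 0.8008
  green-stemmed cut-leaf: (61 − 42.1875)² / 42.1875 = 8.3890
  green-stemmed potato-leaf: (12 − 14.0625)² / 14.0625 = 0.3025
χ² = 4.0223 + 0.8008 + 8.3890 + 0.3025 = 13.5146 ≈ 13.515

13.515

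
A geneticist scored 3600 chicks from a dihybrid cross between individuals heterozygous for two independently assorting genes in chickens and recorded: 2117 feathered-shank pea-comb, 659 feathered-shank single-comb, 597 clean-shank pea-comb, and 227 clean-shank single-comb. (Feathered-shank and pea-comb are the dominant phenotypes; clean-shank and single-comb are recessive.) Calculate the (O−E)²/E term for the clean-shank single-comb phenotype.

0.018

A dihybrid F₂ with independent assortment and complete dominance at both loci gives a 9:3:3:1 phenotypic ratio.
Expected counts for N = 3600 under a 9:3:3:1 ratio (total parts = 16):
  feathered-shank pea-comb: 3600 × 9/16 = 2025
  feathered-shank single-comb: 3600 × 3/16 = 675
  clean-shank pea-comb: 3600 × 3/16 = 675
  clean-shank single-comb: 3600 × 1/16 = 225
Contribution of clean-shank single-comb: (227 − 225)² / 225 = 0.0178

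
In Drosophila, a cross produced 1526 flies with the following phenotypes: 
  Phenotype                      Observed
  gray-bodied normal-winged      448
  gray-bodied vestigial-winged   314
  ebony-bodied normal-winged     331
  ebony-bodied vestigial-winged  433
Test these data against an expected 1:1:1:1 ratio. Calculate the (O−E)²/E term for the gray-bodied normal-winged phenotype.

11.592

The 1:1:1:1 ratio has 4 parts, so with N = 1526 the expected counts are:
  gray-bodied normal-winged: 1526 × 1/4 = 381.5
  gray-bodied vestigial-winged: 1526 × 1/4 = 381.5
  ebony-bodied normal-winged: 1526 × 1/4 = 381.5
  ebony-bodied vestigial-winged: 1526 × 1/4 = 381.5
Contribution of gray-bodied normal-winged: (448 − 381.5)² / 381.5 = 11.5917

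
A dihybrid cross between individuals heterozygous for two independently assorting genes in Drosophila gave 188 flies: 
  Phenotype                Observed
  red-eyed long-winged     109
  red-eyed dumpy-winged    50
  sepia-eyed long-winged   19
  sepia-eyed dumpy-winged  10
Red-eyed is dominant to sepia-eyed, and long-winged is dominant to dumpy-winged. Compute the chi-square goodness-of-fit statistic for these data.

A dihybrid F₂ with independent assortment and complete dominance at both loci gives a 9:3:3:1 phenotypic ratio.
Under the 9:3:3:1 hypothesis (Σ ratio = 16, N = 188):
  red-eyed long-winged: 188 × 9/16 = 105.75
  red-eyed dumpy-winged: 188 × 3/16 = 35.25
  sepia-eyed long-winged: 188 × 3/16 = 35.25
  sepia-eyed dumpy-winged: 188 × 1/16 = 11.75
χ² = Σ (O − E)² / E
  red-eyed long-winged: (109 − 105.75)² / 105.75 = 0.0999
  red-eyed dumpy-winged: (50 − 35.25)² / 35.25 = 6.1720
  sepia-eyed long-winged: (19 − 35.25)² / 35.25 = 7.4911
  sepia-eyed dumpy-winged: (10 − 11.75)² / 11.75 = 0.2606
χ² = 0.0999 + 6.1720 + 7.4911 + 0.2606 = 14.0236 ≈ 14.024

14.024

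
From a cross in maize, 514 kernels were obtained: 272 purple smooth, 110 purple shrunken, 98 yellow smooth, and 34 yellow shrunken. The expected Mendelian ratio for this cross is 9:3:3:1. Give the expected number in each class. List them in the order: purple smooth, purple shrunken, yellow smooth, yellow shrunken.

Expected counts for N = 514 under a 9:3:3:1 ratio (total parts = 16):
  purple smooth: 514 × 9/16 = 289.125
  purple shrunken: 514 × 3/16 = 96.375
  yellow smooth: 514 × 3/16 = 96.375
  yellow shrunken: 514 × 1/16 = 32.125

289.125, 96.375, 96.375, 32.125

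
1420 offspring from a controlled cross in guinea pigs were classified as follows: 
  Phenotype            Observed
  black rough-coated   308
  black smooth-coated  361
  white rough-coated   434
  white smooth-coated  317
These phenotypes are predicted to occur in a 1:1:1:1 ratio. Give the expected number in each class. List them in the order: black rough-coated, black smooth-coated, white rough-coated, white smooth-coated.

Under the 1:1:1:1 hypothesis (Σ ratio = 4, N = 1420):
  black rough-coated: 1420 × 1/4 = 355
  black smooth-coated: 1420 × 1/4 = 355
  white rough-coated: 1420 × 1/4 = 355
  white smooth-coated: 1420 × 1/4 = 355

355, 355, 355, 355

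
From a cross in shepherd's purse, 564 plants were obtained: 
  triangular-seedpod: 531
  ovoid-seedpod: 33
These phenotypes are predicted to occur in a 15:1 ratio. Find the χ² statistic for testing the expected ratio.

0.153

The 15:1 ratio has 16 parts, so with N = 564 the expected counts are:
  triangular-seedpod: 564 × 15/16 = 528.75
  ovoid-seedpod: 564 × 1/16 = 35.25
χ² = Σ (O − E)² / E
  triangular-seedpod: (531 − 528.75)² / 528.75 = 0.0096
  ovoid-seedpod: (33 − 35.25)² / 35.25 = 0.1436
χ² = 0.0096 + 0.1436 = 0.1532 ≈ 0.153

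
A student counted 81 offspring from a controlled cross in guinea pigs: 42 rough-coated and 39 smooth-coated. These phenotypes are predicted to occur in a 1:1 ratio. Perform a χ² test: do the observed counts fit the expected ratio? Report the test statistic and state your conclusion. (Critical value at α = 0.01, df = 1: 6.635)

0.111; consistent

Expected counts for N = 81 under a 1:1 ratio (total parts = 2):
  rough-coated: 81 × 1/2 = 40.5
  smooth-coated: 81 × 1/2 = 40.5
χ² = Σ (O − E)² / E
  rough-coated: (42 − 40.5)² / 40.5 = 0.0556
  smooth-coated: (39 − 40.5)² / 40.5 = 0.0556
χ² = 0.0556 + 0.0556 = 0.1112 ≈ 0.111
Degrees of freedom = 2 − 1 = 1; critical value at α = 0.01 is 6.635.
Since 0.111 < 6.635, we fail to reject the null hypothesis — the data are consistent with the 1:1 ratio.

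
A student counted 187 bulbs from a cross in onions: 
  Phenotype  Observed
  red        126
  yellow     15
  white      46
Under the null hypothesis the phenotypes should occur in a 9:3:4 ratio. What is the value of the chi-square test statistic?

15.610

Expected counts for N = 187 under a 9:3:4 ratio (total parts = 16):
  red: 187 × 9/16 = 105.1875
  yellow: 187 × 3/16 = 35.0625
  white: 187 × 4/16 = 46.75
χ² = Σ (O − E)² / E
  red: (126 − 105.1875)² / 105.1875 = 4.1180
  yellow: (15 − 35.0625)² / 35.0625 = 11.4796
  white: (46 − 46.75)² / 46.75 = 0.0120
χ² = 4.1180 + 11.4796 + 0.0120 = 15.6096 ≈ 15.610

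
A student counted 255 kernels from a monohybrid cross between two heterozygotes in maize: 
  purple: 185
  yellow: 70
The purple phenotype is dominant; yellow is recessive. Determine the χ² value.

For a monohybrid cross between heterozygotes with complete dominance, the expected phenotypic ratio is 3:1.
The 3:1 ratio has 4 parts, so with N = 255 the expected counts are:
  purple: 255 × 3/4 = 191.25
  yellow: 255 × 1/4 = 63.75
χ² = Σ (O − E)² / E
  purple: (185 − 191.25)² / 191.25 = 0.2042
  yellow: (70 − 63.75)² / 63.75 = 0.6127
χ² = 0.2042 + 0.6127 = 0.8169 ≈ 0.817

0.817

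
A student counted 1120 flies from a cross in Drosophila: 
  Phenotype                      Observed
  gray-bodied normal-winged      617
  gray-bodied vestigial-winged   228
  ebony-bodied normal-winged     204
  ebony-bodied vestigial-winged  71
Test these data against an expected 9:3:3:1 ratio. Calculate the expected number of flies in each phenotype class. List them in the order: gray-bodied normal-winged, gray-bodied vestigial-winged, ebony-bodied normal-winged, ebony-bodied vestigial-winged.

630, 210, 210, 70

Total ratio parts = 16. Expected numbers out of 1120:
  gray-bodied normal-winged: 1120 × 9/16 = 630
  gray-bodied vestigial-winged: 1120 × 3/16 = 210
  ebony-bodied normal-winged: 1120 × 3/16 = 210
  ebony-bodied vestigial-winged: 1120 × 1/16 = 70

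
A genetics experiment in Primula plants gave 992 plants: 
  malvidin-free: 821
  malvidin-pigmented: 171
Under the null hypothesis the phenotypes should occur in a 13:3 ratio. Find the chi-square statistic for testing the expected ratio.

1.489

The 13:3 ratio has 16 parts, so with N = 992 the expected counts are:
  malvidin-free: 992 × 13/16 = 806
  malvidin-pigmented: 992 × 3/16 = 186
χ² = Σ (O − E)² / E
  malvidin-free: (821 − 806)² / 806 = 0.2792
  malvidin-pigmented: (171 − 186)² / 186 = 1.2097
χ² = 0.2792 + 1.2097 = 1.4889 ≈ 1.489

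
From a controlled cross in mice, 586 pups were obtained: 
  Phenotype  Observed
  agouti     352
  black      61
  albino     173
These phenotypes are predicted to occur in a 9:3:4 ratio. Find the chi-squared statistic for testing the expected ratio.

Under the 9:3:4 hypothesis (Σ ratio = 16, N = 586):
  agouti: 586 × 9/16 = 329.625
  black: 586 × 3/16 = 109.875
  albino: 586 × 4/16 = 146.5
χ² = Σ (O − E)² / E
  agouti: (352 − 329.625)² / 329.625 = 1.5188
  black: (61 − 109.875)² / 109.875 = 21.7408
  albino: (173 − 146.5)² / 146.5 = 4.7935
χ² = 1.5188 + 21.7408 + 4.7935 = 28.0531 ≈ 28.053

28.053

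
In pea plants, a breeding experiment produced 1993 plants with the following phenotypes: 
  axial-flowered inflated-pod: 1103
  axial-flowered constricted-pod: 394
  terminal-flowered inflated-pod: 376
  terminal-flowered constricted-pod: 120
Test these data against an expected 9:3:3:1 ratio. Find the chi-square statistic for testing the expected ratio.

Expected counts for N = 1993 under a 9:3:3:1 ratio (total parts = 16):
  axial-flowered inflated-pod: 1993 × 9/16 = 1121.0625
  axial-flowered constricted-pod: 1993 × 3/16 = 373.6875
  terminal-flowered inflated-pod: 1993 × 3/16 = 373.6875
  terminal-flowered constricted-pod: 1993 × 1/16 = 124.5625
χ² = Σ (O − E)² / E
  axial-flowered inflated-pod: (1103 − 1121.0625)² / 1121.0625 = 0.2910
  axial-flowered constricted-pod: (394 − 373.6875)² / 373.6875 = 1.1041
  terminal-flowered inflated-pod: (376 − 373.6875)² / 373.6875 = 0.0143
  terminal-flowered constricted-pod: (120 − 124.5625)² / 124.5625 = 0.1671
χ² = 0.2910 + 1.1041 + 0.0143 + 0.1671 = 1.5765 ≈ 1.577

1.577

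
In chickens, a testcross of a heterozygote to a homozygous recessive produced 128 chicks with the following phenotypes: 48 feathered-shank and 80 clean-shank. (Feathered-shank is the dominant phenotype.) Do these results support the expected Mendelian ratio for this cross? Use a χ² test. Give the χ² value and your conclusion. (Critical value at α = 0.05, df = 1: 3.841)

8.000; not consistent

A testcross of a heterozygote (Aa × aa) gives a 1:1 phenotypic ratio.
Total ratio parts = 2. Expected numbers out of 128:
  feathered-shank: 128 × 1/2 = 64
  clean-shank: 128 × 1/2 = 64
χ² = Σ (O − E)² / E
  feathered-shank: (48 − 64)² / 64 = 4.0000
  clean-shank: (80 − 64)² / 64 = 4.0000
χ² = 4.0000 + 4.0000 = 8.000
Degrees of freedom = 2 − 1 = 1; critical value at α = 0.05 is 3.841.
Since 8.000 > 3.841, we reject the null hypothesis — the data do not fit the 1:1 ratio.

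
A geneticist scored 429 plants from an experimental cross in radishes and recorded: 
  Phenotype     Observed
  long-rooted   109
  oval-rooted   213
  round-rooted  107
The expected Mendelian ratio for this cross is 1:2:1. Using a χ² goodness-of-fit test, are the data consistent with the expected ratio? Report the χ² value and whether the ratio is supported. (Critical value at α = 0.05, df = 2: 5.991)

Under the 1:2:1 hypothesis (Σ ratio = 4, N = 429):
  long-rooted: 429 × 1/4 = 107.25
  oval-rooted: 429 × 2/4 = 214.5
  round-rooted: 429 × 1/4 = 107.25
χ² = Σ (O − E)² / E
  long-rooted: (109 − 107.25)² / 107.25 = 0.0286
  oval-rooted: (213 − 214.5)² / 214.5 = 0.0105
  round-rooted: (107 − 107.25)² / 107.25 = 0.0006
χ² = 0.0286 + 0.0105 + 0.0006 = 0.0397 ≈ 0.040
Degrees of freedom = 3 − 1 = 2; critical value at α = 0.05 is 5.991.
Since 0.040 < 5.991, we fail to reject the null hypothesis — the data are consistent with the 1:2:1 ratio.

0.040; consistent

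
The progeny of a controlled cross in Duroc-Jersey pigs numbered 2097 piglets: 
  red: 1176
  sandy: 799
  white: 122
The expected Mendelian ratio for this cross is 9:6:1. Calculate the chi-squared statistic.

0.840

Total ratio parts = 16. Expected numbers out of 2097:
  red: 2097 × 9/16 = 1179.5625
  sandy: 2097 × 6/16 = 786.375
  white: 2097 × 1/16 = 131.0625
χ² = Σ (O − E)² / E
  red: (1176 − 1179.5625)² / 1179.5625 = 0.0108
  sandy: (799 − 786.375)² / 786.375 = 0.2027
  white: (122 − 131.0625)² / 131.0625 = 0.6266
χ² = 0.0108 + 0.2027 + 0.6266 = 0.8401 ≈ 0.840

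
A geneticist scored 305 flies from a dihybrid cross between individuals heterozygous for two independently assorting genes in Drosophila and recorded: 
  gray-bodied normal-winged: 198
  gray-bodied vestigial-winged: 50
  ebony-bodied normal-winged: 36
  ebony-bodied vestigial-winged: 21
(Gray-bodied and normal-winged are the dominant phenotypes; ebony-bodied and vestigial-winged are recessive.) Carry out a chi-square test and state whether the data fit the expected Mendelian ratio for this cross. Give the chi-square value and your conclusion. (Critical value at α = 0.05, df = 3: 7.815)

A dihybrid F₂ with independent assortment and complete dominance at both loci gives a 9:3:3:1 phenotypic ratio.
Under the 9:3:3:1 hypothesis (Σ ratio = 16, N = 305):
  gray-bodied normal-winged: 305 × 9/16 = 171.5625
  gray-bodied vestigial-winged: 305 × 3/16 = 57.1875
  ebony-bodied normal-winged: 305 × 3/16 = 57.1875
  ebony-bodied vestigial-winged: 305 × 1/16 = 19.0625
χ² = Σ (O − E)² / E
  gray-bodied normal-winged: (198 − 171.5625)² / 171.5625 = 4.0740
  gray-bodied vestigial-winged: (50 − 57.1875)² / 57.1875 = 0.9033
  ebony-bodied normal-winged: (36 − 57.1875)² / 57.1875 = 7.8498
  ebony-bodied vestigial-winged: (21 − 19.0625)² / 19.0625 = 0.1969
χ² = 4.0740 + 0.9033 + 7.8498 + 0.1969 = 13.024
Degrees of freedom = 4 − 1 = 3; critical value at α = 0.05 is 7.815.
Since 13.024 > 7.815, we reject the null hypothesis — the data do not fit the 9:3:3:1 ratio.

13.024; not consistent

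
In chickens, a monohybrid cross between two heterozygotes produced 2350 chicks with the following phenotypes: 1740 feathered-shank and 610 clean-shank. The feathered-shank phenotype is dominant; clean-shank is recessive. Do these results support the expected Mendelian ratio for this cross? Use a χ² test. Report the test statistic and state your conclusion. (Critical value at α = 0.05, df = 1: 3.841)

For a monohybrid cross between heterozygotes with complete dominance, the expected phenotypic ratio is 3:1.
Expected counts for N = 2350 under a 3:1 ratio (total parts = 4):
  feathered-shank: 2350 × 3/4 = 1762.5
  clean-shank: 2350 × 1/4 = 587.5
χ² = Σ (O − E)² / E
  feathered-shank: (1740 − 1762.5)² / 1762.5 = 0.2872
  clean-shank: (610 − 587.5)² / 587.5 = 0.8617
χ² = 0.2872 + 0.8617 = 1.1489 ≈ 1.149
Degrees of freedom = 2 − 1 = 1; critical value at α = 0.05 is 3.841.
Since 1.149 < 3.841, we fail to reject the null hypothesis — the data are consistent with the 3:1 ratio.

1.149; consistent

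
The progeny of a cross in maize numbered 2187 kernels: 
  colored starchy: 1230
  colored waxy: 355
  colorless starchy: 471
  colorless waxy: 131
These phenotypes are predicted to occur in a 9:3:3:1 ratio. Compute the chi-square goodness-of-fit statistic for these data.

Expected counts for N = 2187 under a 9:3:3:1 ratio (total parts = 16):
  colored starchy: 2187 × 9/16 = 1230.1875
  colored waxy: 2187 × 3/16 = 410.0625
  colorless starchy: 2187 × 3/16 = 410.0625
  colorless waxy: 2187 × 1/16 = 136.6875
χ² = Σ (O − E)² / E
  colored starchy: (1230 − 1230.1875)² / 1230.1875 = 0.0000
  colored waxy: (355 − 410.0625)² / 410.0625 = 7.3937
  colorless starchy: (471 − 410.0625)² / 410.0625 = 9.0556
  colorless waxy: (131 − 136.6875)² / 136.6875 = 0.2367
χ² = 0.0000 + 7.3937 + 9.0556 + 0.2367 = 16.686

16.686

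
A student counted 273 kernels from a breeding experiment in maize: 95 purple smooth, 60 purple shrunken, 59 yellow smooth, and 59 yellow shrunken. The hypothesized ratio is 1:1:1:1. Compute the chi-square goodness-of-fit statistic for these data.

13.989

Total ratio parts = 4. Expected numbers out of 273:
  purple smooth: 273 × 1/4 = 68.25
  purple shrunken: 273 × 1/4 = 68.25
  yellow smooth: 273 × 1/4 = 68.25
  yellow shrunken: 273 × 1/4 = 68.25
χ² = Σ (O − E)² / E
  purple smooth: (95 − 68.25)² / 68.25 = 10.4844
  purple shrunken: (60 − 68.25)² / 68.25 = 0.9973
  yellow smooth: (59 − 68.25)² / 68.25 = 1.2537
  yellow shrunken: (59 − 68.25)² / 68.25 = 1.2537
χ² = 10.4844 + 0.9973 + 1.2537 + 1.2537 = 13.9891 ≈ 13.989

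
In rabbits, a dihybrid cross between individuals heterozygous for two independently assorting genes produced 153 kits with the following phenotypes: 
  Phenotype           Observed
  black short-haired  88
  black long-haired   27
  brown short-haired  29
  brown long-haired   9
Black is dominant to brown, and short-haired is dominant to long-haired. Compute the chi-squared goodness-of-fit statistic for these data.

0.179

A dihybrid F₂ with independent assortment and complete dominance at both loci gives a 9:3:3:1 phenotypic ratio.
Total ratio parts = 16. Expected numbers out of 153:
  black short-haired: 153 × 9/16 = 86.0625
  black long-haired: 153 × 3/16 = 28.6875
  brown short-haired: 153 × 3/16 = 28.6875
  brown long-haired: 153 × 1/16 = 9.5625
χ² = Σ (O − E)² / E
  black short-haired: (88 − 86.0625)² / 86.0625 = 0.0436
  black long-haired: (27 − 28.6875)² / 28.6875 = 0.0993
  brown short-haired: (29 − 28.6875)² / 28.6875 = 0.0034
  brown long-haired: (9 − 9.5625)² / 9.5625 = 0.0331
χ² = 0.0436 + 0.0993 + 0.0034 + 0.0331 = 0.1794 ≈ 0.179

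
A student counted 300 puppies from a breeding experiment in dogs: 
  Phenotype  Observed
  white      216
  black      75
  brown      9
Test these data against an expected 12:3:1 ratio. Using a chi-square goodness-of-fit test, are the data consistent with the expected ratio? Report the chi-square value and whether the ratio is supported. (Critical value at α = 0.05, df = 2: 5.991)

11.680; not consistent

The 12:3:1 ratio has 16 parts, so with N = 300 the expected counts are:
  white: 300 × 12/16 = 225
  black: 300 × 3/16 = 56.25
  brown: 300 × 1/16 = 18.75
χ² = Σ (O − E)² / E
  white: (216 − 225)² / 225 = 0.3600
  black: (75 − 56.25)² / 56.25 = 6.2500
  brown: (9 − 18.75)² / 18.75 = 5.0700
χ² = 0.3600 + 6.2500 + 5.0700 = 11.680
Degrees of freedom = 3 − 1 = 2; critical value at α = 0.05 is 5.991.
Since 11.680 > 5.991, we reject the null hypothesis — the data do not fit the 12:3:1 ratio.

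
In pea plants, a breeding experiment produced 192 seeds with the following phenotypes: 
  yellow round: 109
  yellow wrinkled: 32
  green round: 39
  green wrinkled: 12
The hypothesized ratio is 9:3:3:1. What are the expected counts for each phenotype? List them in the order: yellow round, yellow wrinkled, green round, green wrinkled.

108, 36, 36, 12

Under the 9:3:3:1 hypothesis (Σ ratio = 16, N = 192):
  yellow round: 192 × 9/16 = 108
  yellow wrinkled: 192 × 3/16 = 36
  green round: 192 × 3/16 = 36
  green wrinkled: 192 × 1/16 = 12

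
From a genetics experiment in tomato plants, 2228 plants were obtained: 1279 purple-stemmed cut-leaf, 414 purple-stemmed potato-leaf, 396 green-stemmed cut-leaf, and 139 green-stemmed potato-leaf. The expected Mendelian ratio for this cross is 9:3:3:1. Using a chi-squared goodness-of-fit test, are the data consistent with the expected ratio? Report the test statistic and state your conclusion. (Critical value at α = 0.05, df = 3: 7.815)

1.696; consistent

The 9:3:3:1 ratio has 16 parts, so with N = 2228 the expected counts are:
  purple-stemmed cut-leaf: 2228 × 9/16 = 1253.25
  purple-stemmed potato-leaf: 2228 × 3/16 = 417.75
  green-stemmed cut-leaf: 2228 × 3/16 = 417.75
  green-stemmed potato-leaf: 2228 × 1/16 = 139.25
χ² = Σ (O − E)² / E
  purple-stemmed cut-leaf: (1279 − 1253.25)² / 1253.25 = 0.5291
  purple-stemmed potato-leaf: (414 − 417.75)² / 417.75 = 0.0337
  green-stemmed cut-leaf: (396 − 417.75)² / 417.75 = 1.1324
  green-stemmed potato-leaf: (139 − 139.25)² / 139.25 = 0.0004
χ² = 0.5291 + 0.0337 + 1.1324 + 0.0004 = 1.6956 ≈ 1.696
Degrees of freedom = 4 − 1 = 3; critical value at α = 0.05 is 7.815.
Since 1.696 < 7.815, we fail to reject the null hypothesis — the data are consistent with the 9:3:3:1 ratio.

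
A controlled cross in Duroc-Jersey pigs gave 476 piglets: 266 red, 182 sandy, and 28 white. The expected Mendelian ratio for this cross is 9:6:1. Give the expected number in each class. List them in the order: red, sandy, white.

267.75, 178.5, 29.75

The 9:6:1 ratio has 16 parts, so with N = 476 the expected counts are:
  red: 476 × 9/16 = 267.75
  sandy: 476 × 6/16 = 178.5
  white: 476 × 1/16 = 29.75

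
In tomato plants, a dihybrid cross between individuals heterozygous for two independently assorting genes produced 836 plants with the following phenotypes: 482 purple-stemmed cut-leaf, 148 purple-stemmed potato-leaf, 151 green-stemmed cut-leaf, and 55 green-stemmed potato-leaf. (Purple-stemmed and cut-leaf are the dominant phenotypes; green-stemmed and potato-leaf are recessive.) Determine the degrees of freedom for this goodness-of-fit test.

A dihybrid F₂ with independent assortment and complete dominance at both loci gives a 9:3:3:1 phenotypic ratio.
A goodness-of-fit test with 4 phenotype classes has df = 4 − 1 = 3.

3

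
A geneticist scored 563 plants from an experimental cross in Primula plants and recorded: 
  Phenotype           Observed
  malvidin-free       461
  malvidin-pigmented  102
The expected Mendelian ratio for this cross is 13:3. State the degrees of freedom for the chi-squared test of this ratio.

1

A goodness-of-fit test with 2 phenotype classes has df = 2 − 1 = 1.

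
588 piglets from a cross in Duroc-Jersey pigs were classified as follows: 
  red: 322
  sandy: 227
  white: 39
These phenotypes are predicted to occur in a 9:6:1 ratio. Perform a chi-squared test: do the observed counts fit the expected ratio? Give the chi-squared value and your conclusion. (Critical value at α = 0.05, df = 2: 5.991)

The 9:6:1 ratio has 16 parts, so with N = 588 the expected counts are:
  red: 588 × 9/16 = 330.75
  sandy: 588 × 6/16 = 220.5
  white: 588 × 1/16 = 36.75
χ² = Σ (O − E)² / E
  red: (322 − 330.75)² / 330.75 = 0.2315
  sandy: (227 − 220.5)² / 220.5 = 0.1916
  white: (39 − 36.75)² / 36.75 = 0.1378
χ² = 0.2315 + 0.1916 + 0.1378 = 0.5609 ≈ 0.561
Degrees of freedom = 3 − 1 = 2; critical value at α = 0.05 is 5.991.
Since 0.561 < 5.991, we fail to reject the null hypothesis — the data are consistent with the 9:6:1 ratio.

0.561; consistent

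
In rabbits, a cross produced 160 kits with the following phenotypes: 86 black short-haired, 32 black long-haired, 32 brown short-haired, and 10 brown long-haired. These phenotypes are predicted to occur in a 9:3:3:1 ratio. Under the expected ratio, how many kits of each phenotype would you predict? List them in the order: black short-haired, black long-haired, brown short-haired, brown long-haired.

90, 30, 30, 10

Under the 9:3:3:1 hypothesis (Σ ratio = 16, N = 160):
  black short-haired: 160 × 9/16 = 90
  black long-haired: 160 × 3/16 = 30
  brown short-haired: 160 × 3/16 = 30
  brown long-haired: 160 × 1/16 = 10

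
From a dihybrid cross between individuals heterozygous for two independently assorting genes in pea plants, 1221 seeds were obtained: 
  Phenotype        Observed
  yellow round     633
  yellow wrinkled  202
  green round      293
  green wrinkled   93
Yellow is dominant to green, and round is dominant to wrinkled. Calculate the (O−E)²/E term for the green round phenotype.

A dihybrid F₂ with independent assortment and complete dominance at both loci gives a 9:3:3:1 phenotypic ratio.
The 9:3:3:1 ratio has 16 parts, so with N = 1221 the expected counts are:
  yellow round: 1221 × 9/16 = 686.8125
  yellow wrinkled: 1221 × 3/16 = 228.9375
  green round: 1221 × 3/16 = 228.9375
  green wrinkled: 1221 × 1/16 = 76.3125
Contribution of green round: (293 − 228.9375)² / 228.9375 = 17.9263

17.926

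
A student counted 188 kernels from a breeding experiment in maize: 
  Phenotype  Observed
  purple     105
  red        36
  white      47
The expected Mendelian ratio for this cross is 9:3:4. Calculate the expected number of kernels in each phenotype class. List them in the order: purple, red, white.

Expected counts for N = 188 under a 9:3:4 ratio (total parts = 16):
  purple: 188 × 9/16 = 105.75
  red: 188 × 3/16 = 35.25
  white: 188 × 4/16 = 47

105.75, 35.25, 47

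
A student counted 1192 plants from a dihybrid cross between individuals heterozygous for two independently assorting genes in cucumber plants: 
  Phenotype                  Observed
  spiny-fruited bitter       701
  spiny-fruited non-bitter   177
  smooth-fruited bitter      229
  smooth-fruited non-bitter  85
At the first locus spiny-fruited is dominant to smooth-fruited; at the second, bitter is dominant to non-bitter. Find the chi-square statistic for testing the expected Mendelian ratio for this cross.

A dihybrid F₂ with independent assortment and complete dominance at both loci gives a 9:3:3:1 phenotypic ratio.
Total ratio parts = 16. Expected numbers out of 1192:
  spiny-fruited bitter: 1192 × 9/16 = 670.5
  spiny-fruited non-bitter: 1192 × 3/16 = 223.5
  smooth-fruited bitter: 1192 × 3/16 = 223.5
  smooth-fruited non-bitter: 1192 × 1/16 = 74.5
χ² = Σ (O − E)² / E
  spiny-fruited bitter: (701 − 670.5)² / 670.5 = 1.3874
  spiny-fruited non-bitter: (177 − 223.5)² / 223.5 = 9.6745
  smooth-fruited bitter: (229 − 223.5)² / 223.5 = 0.1353
  smooth-fruited non-bitter: (85 − 74.5)² / 74.5 = 1.4799
χ² = 1.3874 + 9.6745 + 0.1353 + 1.4799 = 12.6771 ≈ 12.677

12.677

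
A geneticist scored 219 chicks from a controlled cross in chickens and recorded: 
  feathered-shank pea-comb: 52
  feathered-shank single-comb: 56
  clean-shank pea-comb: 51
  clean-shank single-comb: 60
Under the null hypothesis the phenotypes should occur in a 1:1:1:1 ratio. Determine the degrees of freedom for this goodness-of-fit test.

3

A goodness-of-fit test with 4 phenotype classes has df = 4 − 1 = 3.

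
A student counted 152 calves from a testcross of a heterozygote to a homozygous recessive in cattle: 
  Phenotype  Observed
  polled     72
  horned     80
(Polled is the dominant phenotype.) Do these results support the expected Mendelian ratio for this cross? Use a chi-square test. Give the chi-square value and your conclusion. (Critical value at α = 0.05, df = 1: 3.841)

0.421; consistent

A testcross of a heterozygote (Aa × aa) gives a 1:1 phenotypic ratio.
Expected counts for N = 152 under a 1:1 ratio (total parts = 2):
  polled: 152 × 1/2 = 76
  horned: 152 × 1/2 = 76
χ² = Σ (O − E)² / E
  polled: (72 − 76)² / 76 = 0.2105
  horned: (80 − 76)² / 76 = 0.2105
χ² = 0.2105 + 0.2105 = 0.421
Degrees of freedom = 2 − 1 = 1; critical value at α = 0.05 is 3.841.
Since 0.421 < 3.841, we fail to reject the null hypothesis — the data are consistent with the 1:1 ratio.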